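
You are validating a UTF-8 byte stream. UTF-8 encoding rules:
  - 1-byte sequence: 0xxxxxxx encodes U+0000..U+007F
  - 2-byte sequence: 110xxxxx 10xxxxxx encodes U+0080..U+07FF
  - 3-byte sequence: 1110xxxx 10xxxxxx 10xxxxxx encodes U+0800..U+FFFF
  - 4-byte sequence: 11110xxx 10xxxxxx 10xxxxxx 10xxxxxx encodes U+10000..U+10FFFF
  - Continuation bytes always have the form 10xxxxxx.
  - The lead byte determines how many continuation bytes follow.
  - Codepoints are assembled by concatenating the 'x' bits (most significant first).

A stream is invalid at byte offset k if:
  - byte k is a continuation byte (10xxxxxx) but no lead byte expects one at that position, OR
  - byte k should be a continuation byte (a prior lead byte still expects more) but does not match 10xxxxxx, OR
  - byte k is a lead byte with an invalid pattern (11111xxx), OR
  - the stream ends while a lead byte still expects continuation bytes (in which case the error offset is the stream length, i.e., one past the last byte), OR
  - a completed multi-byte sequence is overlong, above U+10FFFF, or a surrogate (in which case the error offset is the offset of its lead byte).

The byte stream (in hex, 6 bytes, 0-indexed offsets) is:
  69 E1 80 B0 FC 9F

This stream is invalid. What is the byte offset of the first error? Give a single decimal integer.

Answer: 4

Derivation:
Byte[0]=69: 1-byte ASCII. cp=U+0069
Byte[1]=E1: 3-byte lead, need 2 cont bytes. acc=0x1
Byte[2]=80: continuation. acc=(acc<<6)|0x00=0x40
Byte[3]=B0: continuation. acc=(acc<<6)|0x30=0x1030
Completed: cp=U+1030 (starts at byte 1)
Byte[4]=FC: INVALID lead byte (not 0xxx/110x/1110/11110)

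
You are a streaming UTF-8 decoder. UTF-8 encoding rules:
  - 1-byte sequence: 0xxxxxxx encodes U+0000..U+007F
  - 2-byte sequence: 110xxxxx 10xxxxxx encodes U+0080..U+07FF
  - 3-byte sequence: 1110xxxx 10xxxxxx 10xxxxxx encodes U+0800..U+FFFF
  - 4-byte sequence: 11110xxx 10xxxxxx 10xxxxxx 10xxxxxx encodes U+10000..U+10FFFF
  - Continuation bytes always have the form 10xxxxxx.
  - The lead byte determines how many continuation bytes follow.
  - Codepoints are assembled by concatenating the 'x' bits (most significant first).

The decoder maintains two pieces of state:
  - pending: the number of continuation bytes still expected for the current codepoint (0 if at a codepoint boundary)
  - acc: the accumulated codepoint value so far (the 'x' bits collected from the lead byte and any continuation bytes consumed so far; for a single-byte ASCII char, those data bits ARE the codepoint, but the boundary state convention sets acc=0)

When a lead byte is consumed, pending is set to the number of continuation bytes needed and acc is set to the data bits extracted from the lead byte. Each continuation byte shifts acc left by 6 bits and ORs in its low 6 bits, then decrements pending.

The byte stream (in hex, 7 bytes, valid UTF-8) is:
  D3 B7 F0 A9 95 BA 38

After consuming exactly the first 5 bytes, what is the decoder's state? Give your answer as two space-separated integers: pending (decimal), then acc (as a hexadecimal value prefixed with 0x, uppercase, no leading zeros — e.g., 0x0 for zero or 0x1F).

Byte[0]=D3: 2-byte lead. pending=1, acc=0x13
Byte[1]=B7: continuation. acc=(acc<<6)|0x37=0x4F7, pending=0
Byte[2]=F0: 4-byte lead. pending=3, acc=0x0
Byte[3]=A9: continuation. acc=(acc<<6)|0x29=0x29, pending=2
Byte[4]=95: continuation. acc=(acc<<6)|0x15=0xA55, pending=1

Answer: 1 0xA55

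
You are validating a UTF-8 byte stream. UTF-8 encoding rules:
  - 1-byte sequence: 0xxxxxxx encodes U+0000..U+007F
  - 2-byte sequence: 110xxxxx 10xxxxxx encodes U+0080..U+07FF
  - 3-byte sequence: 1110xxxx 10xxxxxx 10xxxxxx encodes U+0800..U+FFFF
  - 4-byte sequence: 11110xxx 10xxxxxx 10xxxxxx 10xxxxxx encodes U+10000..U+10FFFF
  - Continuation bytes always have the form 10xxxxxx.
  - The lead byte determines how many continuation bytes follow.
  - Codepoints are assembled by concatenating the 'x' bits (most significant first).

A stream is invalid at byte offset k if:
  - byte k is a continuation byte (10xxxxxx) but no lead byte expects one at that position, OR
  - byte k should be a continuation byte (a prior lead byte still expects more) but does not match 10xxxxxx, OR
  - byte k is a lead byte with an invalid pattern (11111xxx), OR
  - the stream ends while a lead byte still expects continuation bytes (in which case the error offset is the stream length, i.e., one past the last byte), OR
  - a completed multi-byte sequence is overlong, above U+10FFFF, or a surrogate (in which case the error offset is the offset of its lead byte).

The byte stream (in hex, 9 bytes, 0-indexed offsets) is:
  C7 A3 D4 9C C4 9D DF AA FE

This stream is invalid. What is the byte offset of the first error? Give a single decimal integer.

Byte[0]=C7: 2-byte lead, need 1 cont bytes. acc=0x7
Byte[1]=A3: continuation. acc=(acc<<6)|0x23=0x1E3
Completed: cp=U+01E3 (starts at byte 0)
Byte[2]=D4: 2-byte lead, need 1 cont bytes. acc=0x14
Byte[3]=9C: continuation. acc=(acc<<6)|0x1C=0x51C
Completed: cp=U+051C (starts at byte 2)
Byte[4]=C4: 2-byte lead, need 1 cont bytes. acc=0x4
Byte[5]=9D: continuation. acc=(acc<<6)|0x1D=0x11D
Completed: cp=U+011D (starts at byte 4)
Byte[6]=DF: 2-byte lead, need 1 cont bytes. acc=0x1F
Byte[7]=AA: continuation. acc=(acc<<6)|0x2A=0x7EA
Completed: cp=U+07EA (starts at byte 6)
Byte[8]=FE: INVALID lead byte (not 0xxx/110x/1110/11110)

Answer: 8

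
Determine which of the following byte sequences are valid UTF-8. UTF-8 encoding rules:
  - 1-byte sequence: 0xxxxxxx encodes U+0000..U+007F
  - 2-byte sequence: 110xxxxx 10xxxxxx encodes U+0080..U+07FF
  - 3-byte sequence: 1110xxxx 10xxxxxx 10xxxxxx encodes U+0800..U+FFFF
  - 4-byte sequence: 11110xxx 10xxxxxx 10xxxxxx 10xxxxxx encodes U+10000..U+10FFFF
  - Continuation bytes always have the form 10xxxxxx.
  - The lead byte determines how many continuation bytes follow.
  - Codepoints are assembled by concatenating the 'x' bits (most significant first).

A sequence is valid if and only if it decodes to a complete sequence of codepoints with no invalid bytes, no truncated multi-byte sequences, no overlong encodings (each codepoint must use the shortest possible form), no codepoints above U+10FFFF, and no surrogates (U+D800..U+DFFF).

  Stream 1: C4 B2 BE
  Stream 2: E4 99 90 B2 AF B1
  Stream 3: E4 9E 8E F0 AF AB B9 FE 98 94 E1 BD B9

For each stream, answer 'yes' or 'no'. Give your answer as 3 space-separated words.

Stream 1: error at byte offset 2. INVALID
Stream 2: error at byte offset 3. INVALID
Stream 3: error at byte offset 7. INVALID

Answer: no no no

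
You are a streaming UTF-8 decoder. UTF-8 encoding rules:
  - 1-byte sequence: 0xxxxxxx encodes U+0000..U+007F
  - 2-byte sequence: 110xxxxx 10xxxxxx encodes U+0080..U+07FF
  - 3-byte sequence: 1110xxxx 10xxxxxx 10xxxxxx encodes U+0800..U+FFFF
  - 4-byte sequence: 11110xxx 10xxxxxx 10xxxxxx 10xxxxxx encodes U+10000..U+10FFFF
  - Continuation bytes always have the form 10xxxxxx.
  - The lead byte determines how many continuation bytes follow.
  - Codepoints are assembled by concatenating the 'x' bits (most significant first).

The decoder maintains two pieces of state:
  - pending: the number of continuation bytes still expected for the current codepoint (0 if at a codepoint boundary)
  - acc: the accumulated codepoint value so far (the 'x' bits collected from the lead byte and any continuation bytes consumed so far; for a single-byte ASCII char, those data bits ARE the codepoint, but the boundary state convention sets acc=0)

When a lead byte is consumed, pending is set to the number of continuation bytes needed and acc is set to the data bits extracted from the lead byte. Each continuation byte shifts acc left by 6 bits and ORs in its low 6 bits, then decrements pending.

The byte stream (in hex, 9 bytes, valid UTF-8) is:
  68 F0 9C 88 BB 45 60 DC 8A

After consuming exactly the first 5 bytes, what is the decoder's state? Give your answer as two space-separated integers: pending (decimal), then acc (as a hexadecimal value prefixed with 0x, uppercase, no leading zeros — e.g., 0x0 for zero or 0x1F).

Answer: 0 0x1C23B

Derivation:
Byte[0]=68: 1-byte. pending=0, acc=0x0
Byte[1]=F0: 4-byte lead. pending=3, acc=0x0
Byte[2]=9C: continuation. acc=(acc<<6)|0x1C=0x1C, pending=2
Byte[3]=88: continuation. acc=(acc<<6)|0x08=0x708, pending=1
Byte[4]=BB: continuation. acc=(acc<<6)|0x3B=0x1C23B, pending=0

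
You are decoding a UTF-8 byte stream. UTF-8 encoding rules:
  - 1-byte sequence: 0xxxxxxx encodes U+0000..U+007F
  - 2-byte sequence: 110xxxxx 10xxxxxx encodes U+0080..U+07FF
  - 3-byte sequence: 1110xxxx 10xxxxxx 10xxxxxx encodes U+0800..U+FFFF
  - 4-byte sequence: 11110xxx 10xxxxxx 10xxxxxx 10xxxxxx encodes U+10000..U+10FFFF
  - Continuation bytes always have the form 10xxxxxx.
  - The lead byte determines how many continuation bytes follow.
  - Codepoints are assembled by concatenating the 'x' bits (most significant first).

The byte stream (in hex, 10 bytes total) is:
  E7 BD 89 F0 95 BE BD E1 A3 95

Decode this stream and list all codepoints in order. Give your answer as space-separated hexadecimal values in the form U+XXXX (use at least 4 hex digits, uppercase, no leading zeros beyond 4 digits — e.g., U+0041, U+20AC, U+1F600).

Answer: U+7F49 U+15FBD U+18D5

Derivation:
Byte[0]=E7: 3-byte lead, need 2 cont bytes. acc=0x7
Byte[1]=BD: continuation. acc=(acc<<6)|0x3D=0x1FD
Byte[2]=89: continuation. acc=(acc<<6)|0x09=0x7F49
Completed: cp=U+7F49 (starts at byte 0)
Byte[3]=F0: 4-byte lead, need 3 cont bytes. acc=0x0
Byte[4]=95: continuation. acc=(acc<<6)|0x15=0x15
Byte[5]=BE: continuation. acc=(acc<<6)|0x3E=0x57E
Byte[6]=BD: continuation. acc=(acc<<6)|0x3D=0x15FBD
Completed: cp=U+15FBD (starts at byte 3)
Byte[7]=E1: 3-byte lead, need 2 cont bytes. acc=0x1
Byte[8]=A3: continuation. acc=(acc<<6)|0x23=0x63
Byte[9]=95: continuation. acc=(acc<<6)|0x15=0x18D5
Completed: cp=U+18D5 (starts at byte 7)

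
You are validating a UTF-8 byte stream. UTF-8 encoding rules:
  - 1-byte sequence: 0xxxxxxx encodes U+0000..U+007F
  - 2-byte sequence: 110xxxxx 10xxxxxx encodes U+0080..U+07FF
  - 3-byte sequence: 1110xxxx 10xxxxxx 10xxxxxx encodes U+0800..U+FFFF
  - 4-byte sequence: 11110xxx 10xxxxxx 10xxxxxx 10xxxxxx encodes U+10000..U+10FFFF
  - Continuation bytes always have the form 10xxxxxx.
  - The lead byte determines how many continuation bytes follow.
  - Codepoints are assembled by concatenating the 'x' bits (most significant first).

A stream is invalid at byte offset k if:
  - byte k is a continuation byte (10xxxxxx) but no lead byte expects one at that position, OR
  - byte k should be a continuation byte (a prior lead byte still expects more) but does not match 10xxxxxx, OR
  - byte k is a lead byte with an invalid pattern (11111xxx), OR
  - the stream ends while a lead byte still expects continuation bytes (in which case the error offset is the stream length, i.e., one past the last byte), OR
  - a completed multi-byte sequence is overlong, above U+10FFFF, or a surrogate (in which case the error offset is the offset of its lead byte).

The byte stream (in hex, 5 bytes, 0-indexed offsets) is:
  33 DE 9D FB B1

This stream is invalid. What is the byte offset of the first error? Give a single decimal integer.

Byte[0]=33: 1-byte ASCII. cp=U+0033
Byte[1]=DE: 2-byte lead, need 1 cont bytes. acc=0x1E
Byte[2]=9D: continuation. acc=(acc<<6)|0x1D=0x79D
Completed: cp=U+079D (starts at byte 1)
Byte[3]=FB: INVALID lead byte (not 0xxx/110x/1110/11110)

Answer: 3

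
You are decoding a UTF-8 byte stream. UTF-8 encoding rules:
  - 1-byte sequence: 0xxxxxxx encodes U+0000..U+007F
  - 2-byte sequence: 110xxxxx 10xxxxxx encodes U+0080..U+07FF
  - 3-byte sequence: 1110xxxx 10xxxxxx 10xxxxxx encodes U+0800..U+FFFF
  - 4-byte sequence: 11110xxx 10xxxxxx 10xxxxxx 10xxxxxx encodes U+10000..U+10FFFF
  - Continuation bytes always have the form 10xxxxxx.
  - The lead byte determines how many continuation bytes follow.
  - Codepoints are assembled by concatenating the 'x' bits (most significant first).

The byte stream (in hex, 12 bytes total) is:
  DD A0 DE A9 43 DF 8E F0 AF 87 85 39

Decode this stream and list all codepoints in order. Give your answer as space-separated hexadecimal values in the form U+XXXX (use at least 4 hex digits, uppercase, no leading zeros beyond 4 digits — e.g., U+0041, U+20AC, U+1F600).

Answer: U+0760 U+07A9 U+0043 U+07CE U+2F1C5 U+0039

Derivation:
Byte[0]=DD: 2-byte lead, need 1 cont bytes. acc=0x1D
Byte[1]=A0: continuation. acc=(acc<<6)|0x20=0x760
Completed: cp=U+0760 (starts at byte 0)
Byte[2]=DE: 2-byte lead, need 1 cont bytes. acc=0x1E
Byte[3]=A9: continuation. acc=(acc<<6)|0x29=0x7A9
Completed: cp=U+07A9 (starts at byte 2)
Byte[4]=43: 1-byte ASCII. cp=U+0043
Byte[5]=DF: 2-byte lead, need 1 cont bytes. acc=0x1F
Byte[6]=8E: continuation. acc=(acc<<6)|0x0E=0x7CE
Completed: cp=U+07CE (starts at byte 5)
Byte[7]=F0: 4-byte lead, need 3 cont bytes. acc=0x0
Byte[8]=AF: continuation. acc=(acc<<6)|0x2F=0x2F
Byte[9]=87: continuation. acc=(acc<<6)|0x07=0xBC7
Byte[10]=85: continuation. acc=(acc<<6)|0x05=0x2F1C5
Completed: cp=U+2F1C5 (starts at byte 7)
Byte[11]=39: 1-byte ASCII. cp=U+0039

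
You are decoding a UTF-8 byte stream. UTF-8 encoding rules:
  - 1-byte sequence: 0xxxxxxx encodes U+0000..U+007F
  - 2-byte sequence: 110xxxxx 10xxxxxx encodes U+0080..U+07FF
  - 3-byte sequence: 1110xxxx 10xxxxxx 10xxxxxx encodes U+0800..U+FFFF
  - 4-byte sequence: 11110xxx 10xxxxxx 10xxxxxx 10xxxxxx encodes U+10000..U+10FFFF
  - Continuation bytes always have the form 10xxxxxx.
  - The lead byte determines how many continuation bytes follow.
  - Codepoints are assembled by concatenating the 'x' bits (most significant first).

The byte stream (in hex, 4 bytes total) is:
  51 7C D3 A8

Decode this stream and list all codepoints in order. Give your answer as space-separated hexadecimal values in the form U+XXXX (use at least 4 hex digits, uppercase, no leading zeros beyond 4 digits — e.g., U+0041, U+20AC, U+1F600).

Byte[0]=51: 1-byte ASCII. cp=U+0051
Byte[1]=7C: 1-byte ASCII. cp=U+007C
Byte[2]=D3: 2-byte lead, need 1 cont bytes. acc=0x13
Byte[3]=A8: continuation. acc=(acc<<6)|0x28=0x4E8
Completed: cp=U+04E8 (starts at byte 2)

Answer: U+0051 U+007C U+04E8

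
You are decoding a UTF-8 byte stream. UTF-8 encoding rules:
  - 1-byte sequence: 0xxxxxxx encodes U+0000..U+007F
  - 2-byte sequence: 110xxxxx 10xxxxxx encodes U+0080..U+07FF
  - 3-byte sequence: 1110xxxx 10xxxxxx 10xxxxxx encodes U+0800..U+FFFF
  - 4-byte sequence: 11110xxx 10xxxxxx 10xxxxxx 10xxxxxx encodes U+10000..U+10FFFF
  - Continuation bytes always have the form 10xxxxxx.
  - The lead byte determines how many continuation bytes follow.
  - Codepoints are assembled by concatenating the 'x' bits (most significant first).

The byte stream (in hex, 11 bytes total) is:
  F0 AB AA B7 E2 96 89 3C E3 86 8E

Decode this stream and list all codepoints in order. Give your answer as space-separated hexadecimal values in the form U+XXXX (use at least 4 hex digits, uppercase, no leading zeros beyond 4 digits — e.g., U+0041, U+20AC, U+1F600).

Byte[0]=F0: 4-byte lead, need 3 cont bytes. acc=0x0
Byte[1]=AB: continuation. acc=(acc<<6)|0x2B=0x2B
Byte[2]=AA: continuation. acc=(acc<<6)|0x2A=0xAEA
Byte[3]=B7: continuation. acc=(acc<<6)|0x37=0x2BAB7
Completed: cp=U+2BAB7 (starts at byte 0)
Byte[4]=E2: 3-byte lead, need 2 cont bytes. acc=0x2
Byte[5]=96: continuation. acc=(acc<<6)|0x16=0x96
Byte[6]=89: continuation. acc=(acc<<6)|0x09=0x2589
Completed: cp=U+2589 (starts at byte 4)
Byte[7]=3C: 1-byte ASCII. cp=U+003C
Byte[8]=E3: 3-byte lead, need 2 cont bytes. acc=0x3
Byte[9]=86: continuation. acc=(acc<<6)|0x06=0xC6
Byte[10]=8E: continuation. acc=(acc<<6)|0x0E=0x318E
Completed: cp=U+318E (starts at byte 8)

Answer: U+2BAB7 U+2589 U+003C U+318E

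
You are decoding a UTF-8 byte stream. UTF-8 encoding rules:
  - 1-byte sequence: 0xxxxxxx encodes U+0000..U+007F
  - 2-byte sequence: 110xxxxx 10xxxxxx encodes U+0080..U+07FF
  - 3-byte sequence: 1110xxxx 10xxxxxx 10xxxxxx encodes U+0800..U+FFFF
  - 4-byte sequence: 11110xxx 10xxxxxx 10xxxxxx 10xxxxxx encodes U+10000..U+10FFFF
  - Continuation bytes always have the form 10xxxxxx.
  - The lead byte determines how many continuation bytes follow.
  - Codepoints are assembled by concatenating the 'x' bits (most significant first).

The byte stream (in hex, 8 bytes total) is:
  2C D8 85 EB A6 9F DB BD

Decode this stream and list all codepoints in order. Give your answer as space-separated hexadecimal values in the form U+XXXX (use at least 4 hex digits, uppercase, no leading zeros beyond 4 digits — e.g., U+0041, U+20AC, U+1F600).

Byte[0]=2C: 1-byte ASCII. cp=U+002C
Byte[1]=D8: 2-byte lead, need 1 cont bytes. acc=0x18
Byte[2]=85: continuation. acc=(acc<<6)|0x05=0x605
Completed: cp=U+0605 (starts at byte 1)
Byte[3]=EB: 3-byte lead, need 2 cont bytes. acc=0xB
Byte[4]=A6: continuation. acc=(acc<<6)|0x26=0x2E6
Byte[5]=9F: continuation. acc=(acc<<6)|0x1F=0xB99F
Completed: cp=U+B99F (starts at byte 3)
Byte[6]=DB: 2-byte lead, need 1 cont bytes. acc=0x1B
Byte[7]=BD: continuation. acc=(acc<<6)|0x3D=0x6FD
Completed: cp=U+06FD (starts at byte 6)

Answer: U+002C U+0605 U+B99F U+06FD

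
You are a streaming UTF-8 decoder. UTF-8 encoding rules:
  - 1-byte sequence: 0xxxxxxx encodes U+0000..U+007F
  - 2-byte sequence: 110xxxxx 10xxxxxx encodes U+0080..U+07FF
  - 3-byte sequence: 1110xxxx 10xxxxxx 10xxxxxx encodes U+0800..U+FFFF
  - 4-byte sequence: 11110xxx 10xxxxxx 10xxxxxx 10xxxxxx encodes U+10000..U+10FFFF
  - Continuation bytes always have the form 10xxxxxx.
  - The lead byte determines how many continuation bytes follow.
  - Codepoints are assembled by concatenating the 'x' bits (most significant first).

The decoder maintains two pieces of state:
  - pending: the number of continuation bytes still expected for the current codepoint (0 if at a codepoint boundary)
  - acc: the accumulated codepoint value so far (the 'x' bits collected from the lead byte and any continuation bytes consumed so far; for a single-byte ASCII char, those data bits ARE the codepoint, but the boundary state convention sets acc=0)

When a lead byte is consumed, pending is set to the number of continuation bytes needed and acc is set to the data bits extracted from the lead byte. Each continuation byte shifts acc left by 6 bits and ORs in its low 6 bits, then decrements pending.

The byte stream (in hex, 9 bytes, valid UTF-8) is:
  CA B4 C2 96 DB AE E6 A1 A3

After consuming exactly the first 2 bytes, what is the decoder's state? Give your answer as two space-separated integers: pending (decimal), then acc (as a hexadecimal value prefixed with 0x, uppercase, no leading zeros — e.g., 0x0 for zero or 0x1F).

Byte[0]=CA: 2-byte lead. pending=1, acc=0xA
Byte[1]=B4: continuation. acc=(acc<<6)|0x34=0x2B4, pending=0

Answer: 0 0x2B4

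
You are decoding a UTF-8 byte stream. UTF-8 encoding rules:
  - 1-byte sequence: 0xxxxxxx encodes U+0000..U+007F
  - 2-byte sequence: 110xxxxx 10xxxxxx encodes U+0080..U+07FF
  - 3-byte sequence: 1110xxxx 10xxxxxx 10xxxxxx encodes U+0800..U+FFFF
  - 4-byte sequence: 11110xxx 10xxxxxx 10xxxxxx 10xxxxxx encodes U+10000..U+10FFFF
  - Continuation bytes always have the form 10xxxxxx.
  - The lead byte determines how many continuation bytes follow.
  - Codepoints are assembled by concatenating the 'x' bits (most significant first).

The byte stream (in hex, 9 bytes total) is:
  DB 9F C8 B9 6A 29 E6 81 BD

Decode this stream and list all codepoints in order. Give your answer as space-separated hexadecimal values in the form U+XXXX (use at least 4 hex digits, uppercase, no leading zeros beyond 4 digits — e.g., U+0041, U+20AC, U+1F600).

Byte[0]=DB: 2-byte lead, need 1 cont bytes. acc=0x1B
Byte[1]=9F: continuation. acc=(acc<<6)|0x1F=0x6DF
Completed: cp=U+06DF (starts at byte 0)
Byte[2]=C8: 2-byte lead, need 1 cont bytes. acc=0x8
Byte[3]=B9: continuation. acc=(acc<<6)|0x39=0x239
Completed: cp=U+0239 (starts at byte 2)
Byte[4]=6A: 1-byte ASCII. cp=U+006A
Byte[5]=29: 1-byte ASCII. cp=U+0029
Byte[6]=E6: 3-byte lead, need 2 cont bytes. acc=0x6
Byte[7]=81: continuation. acc=(acc<<6)|0x01=0x181
Byte[8]=BD: continuation. acc=(acc<<6)|0x3D=0x607D
Completed: cp=U+607D (starts at byte 6)

Answer: U+06DF U+0239 U+006A U+0029 U+607D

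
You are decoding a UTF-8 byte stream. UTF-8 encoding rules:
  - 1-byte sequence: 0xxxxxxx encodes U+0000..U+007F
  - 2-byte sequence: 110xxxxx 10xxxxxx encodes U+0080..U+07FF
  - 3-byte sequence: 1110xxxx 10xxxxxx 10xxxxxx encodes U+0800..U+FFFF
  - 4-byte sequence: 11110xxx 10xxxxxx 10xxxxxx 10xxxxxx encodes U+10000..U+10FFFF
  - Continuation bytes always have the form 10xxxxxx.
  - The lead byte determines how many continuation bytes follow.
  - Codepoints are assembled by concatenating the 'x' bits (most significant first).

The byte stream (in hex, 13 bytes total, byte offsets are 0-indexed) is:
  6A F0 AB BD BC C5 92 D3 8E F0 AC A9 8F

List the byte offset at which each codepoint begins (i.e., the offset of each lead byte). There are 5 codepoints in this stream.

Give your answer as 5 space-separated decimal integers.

Answer: 0 1 5 7 9

Derivation:
Byte[0]=6A: 1-byte ASCII. cp=U+006A
Byte[1]=F0: 4-byte lead, need 3 cont bytes. acc=0x0
Byte[2]=AB: continuation. acc=(acc<<6)|0x2B=0x2B
Byte[3]=BD: continuation. acc=(acc<<6)|0x3D=0xAFD
Byte[4]=BC: continuation. acc=(acc<<6)|0x3C=0x2BF7C
Completed: cp=U+2BF7C (starts at byte 1)
Byte[5]=C5: 2-byte lead, need 1 cont bytes. acc=0x5
Byte[6]=92: continuation. acc=(acc<<6)|0x12=0x152
Completed: cp=U+0152 (starts at byte 5)
Byte[7]=D3: 2-byte lead, need 1 cont bytes. acc=0x13
Byte[8]=8E: continuation. acc=(acc<<6)|0x0E=0x4CE
Completed: cp=U+04CE (starts at byte 7)
Byte[9]=F0: 4-byte lead, need 3 cont bytes. acc=0x0
Byte[10]=AC: continuation. acc=(acc<<6)|0x2C=0x2C
Byte[11]=A9: continuation. acc=(acc<<6)|0x29=0xB29
Byte[12]=8F: continuation. acc=(acc<<6)|0x0F=0x2CA4F
Completed: cp=U+2CA4F (starts at byte 9)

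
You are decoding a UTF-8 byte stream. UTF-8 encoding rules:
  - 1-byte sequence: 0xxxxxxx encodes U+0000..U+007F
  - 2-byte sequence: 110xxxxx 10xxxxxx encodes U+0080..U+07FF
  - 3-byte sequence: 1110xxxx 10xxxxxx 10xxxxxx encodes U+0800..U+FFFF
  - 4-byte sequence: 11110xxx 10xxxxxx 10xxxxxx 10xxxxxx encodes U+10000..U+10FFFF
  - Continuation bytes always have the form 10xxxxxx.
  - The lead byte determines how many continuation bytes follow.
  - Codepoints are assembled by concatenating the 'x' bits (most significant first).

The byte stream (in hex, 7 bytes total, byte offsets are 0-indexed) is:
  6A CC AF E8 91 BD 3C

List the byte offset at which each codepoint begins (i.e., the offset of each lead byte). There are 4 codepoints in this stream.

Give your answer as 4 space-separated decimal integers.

Byte[0]=6A: 1-byte ASCII. cp=U+006A
Byte[1]=CC: 2-byte lead, need 1 cont bytes. acc=0xC
Byte[2]=AF: continuation. acc=(acc<<6)|0x2F=0x32F
Completed: cp=U+032F (starts at byte 1)
Byte[3]=E8: 3-byte lead, need 2 cont bytes. acc=0x8
Byte[4]=91: continuation. acc=(acc<<6)|0x11=0x211
Byte[5]=BD: continuation. acc=(acc<<6)|0x3D=0x847D
Completed: cp=U+847D (starts at byte 3)
Byte[6]=3C: 1-byte ASCII. cp=U+003C

Answer: 0 1 3 6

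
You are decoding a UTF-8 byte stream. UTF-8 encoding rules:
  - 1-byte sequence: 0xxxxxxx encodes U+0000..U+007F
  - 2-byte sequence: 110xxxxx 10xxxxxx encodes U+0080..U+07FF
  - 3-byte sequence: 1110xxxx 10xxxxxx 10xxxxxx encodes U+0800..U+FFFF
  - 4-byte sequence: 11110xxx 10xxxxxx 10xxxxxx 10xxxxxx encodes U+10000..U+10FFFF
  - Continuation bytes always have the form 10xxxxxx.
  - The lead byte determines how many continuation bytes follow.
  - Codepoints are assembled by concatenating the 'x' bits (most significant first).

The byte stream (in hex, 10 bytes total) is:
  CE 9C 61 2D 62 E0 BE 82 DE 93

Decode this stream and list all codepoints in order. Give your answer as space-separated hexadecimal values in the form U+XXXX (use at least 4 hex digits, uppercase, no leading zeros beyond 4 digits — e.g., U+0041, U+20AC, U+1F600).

Byte[0]=CE: 2-byte lead, need 1 cont bytes. acc=0xE
Byte[1]=9C: continuation. acc=(acc<<6)|0x1C=0x39C
Completed: cp=U+039C (starts at byte 0)
Byte[2]=61: 1-byte ASCII. cp=U+0061
Byte[3]=2D: 1-byte ASCII. cp=U+002D
Byte[4]=62: 1-byte ASCII. cp=U+0062
Byte[5]=E0: 3-byte lead, need 2 cont bytes. acc=0x0
Byte[6]=BE: continuation. acc=(acc<<6)|0x3E=0x3E
Byte[7]=82: continuation. acc=(acc<<6)|0x02=0xF82
Completed: cp=U+0F82 (starts at byte 5)
Byte[8]=DE: 2-byte lead, need 1 cont bytes. acc=0x1E
Byte[9]=93: continuation. acc=(acc<<6)|0x13=0x793
Completed: cp=U+0793 (starts at byte 8)

Answer: U+039C U+0061 U+002D U+0062 U+0F82 U+0793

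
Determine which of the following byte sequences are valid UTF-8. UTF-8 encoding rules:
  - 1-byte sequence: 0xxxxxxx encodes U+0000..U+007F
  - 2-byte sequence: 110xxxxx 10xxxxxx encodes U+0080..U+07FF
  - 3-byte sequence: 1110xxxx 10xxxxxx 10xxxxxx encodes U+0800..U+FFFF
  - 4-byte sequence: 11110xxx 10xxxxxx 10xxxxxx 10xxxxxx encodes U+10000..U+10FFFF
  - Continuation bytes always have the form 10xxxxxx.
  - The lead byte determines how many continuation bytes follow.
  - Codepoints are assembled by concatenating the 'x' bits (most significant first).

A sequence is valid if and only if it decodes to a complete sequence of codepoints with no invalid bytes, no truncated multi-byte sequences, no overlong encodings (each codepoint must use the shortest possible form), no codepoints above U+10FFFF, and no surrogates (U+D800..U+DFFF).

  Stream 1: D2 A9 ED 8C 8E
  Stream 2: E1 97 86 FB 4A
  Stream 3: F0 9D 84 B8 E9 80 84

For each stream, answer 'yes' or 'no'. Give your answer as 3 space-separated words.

Answer: yes no yes

Derivation:
Stream 1: decodes cleanly. VALID
Stream 2: error at byte offset 3. INVALID
Stream 3: decodes cleanly. VALID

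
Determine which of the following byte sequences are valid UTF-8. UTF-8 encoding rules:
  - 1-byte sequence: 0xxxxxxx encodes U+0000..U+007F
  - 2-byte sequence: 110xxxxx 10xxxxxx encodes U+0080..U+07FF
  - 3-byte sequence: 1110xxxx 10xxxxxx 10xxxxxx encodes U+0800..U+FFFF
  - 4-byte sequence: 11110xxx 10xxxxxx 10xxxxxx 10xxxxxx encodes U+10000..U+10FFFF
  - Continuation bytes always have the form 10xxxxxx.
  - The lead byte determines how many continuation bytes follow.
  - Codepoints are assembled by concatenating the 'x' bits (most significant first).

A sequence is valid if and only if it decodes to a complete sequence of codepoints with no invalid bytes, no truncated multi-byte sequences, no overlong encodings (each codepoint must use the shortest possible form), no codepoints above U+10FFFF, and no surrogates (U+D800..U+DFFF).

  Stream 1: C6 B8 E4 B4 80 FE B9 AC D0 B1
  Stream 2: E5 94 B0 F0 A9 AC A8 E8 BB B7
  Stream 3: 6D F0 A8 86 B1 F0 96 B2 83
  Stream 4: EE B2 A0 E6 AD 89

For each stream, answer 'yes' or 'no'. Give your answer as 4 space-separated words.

Stream 1: error at byte offset 5. INVALID
Stream 2: decodes cleanly. VALID
Stream 3: decodes cleanly. VALID
Stream 4: decodes cleanly. VALID

Answer: no yes yes yes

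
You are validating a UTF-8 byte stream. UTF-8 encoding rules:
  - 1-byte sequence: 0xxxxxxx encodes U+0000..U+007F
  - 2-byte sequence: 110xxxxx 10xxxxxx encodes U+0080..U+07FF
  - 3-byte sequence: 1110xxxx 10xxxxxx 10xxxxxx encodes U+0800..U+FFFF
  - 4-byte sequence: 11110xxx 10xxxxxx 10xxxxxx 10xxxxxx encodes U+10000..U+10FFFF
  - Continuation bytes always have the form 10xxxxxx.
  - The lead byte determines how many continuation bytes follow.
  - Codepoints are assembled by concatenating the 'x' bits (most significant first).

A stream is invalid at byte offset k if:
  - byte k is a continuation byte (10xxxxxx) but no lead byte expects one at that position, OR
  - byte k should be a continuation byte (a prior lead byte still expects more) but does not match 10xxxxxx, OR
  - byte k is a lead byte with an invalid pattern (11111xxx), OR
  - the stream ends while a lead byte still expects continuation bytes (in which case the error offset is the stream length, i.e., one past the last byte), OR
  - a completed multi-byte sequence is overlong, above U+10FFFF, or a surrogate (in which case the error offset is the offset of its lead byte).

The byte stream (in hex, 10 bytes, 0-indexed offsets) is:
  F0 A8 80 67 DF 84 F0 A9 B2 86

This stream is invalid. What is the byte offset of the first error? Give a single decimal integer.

Answer: 3

Derivation:
Byte[0]=F0: 4-byte lead, need 3 cont bytes. acc=0x0
Byte[1]=A8: continuation. acc=(acc<<6)|0x28=0x28
Byte[2]=80: continuation. acc=(acc<<6)|0x00=0xA00
Byte[3]=67: expected 10xxxxxx continuation. INVALID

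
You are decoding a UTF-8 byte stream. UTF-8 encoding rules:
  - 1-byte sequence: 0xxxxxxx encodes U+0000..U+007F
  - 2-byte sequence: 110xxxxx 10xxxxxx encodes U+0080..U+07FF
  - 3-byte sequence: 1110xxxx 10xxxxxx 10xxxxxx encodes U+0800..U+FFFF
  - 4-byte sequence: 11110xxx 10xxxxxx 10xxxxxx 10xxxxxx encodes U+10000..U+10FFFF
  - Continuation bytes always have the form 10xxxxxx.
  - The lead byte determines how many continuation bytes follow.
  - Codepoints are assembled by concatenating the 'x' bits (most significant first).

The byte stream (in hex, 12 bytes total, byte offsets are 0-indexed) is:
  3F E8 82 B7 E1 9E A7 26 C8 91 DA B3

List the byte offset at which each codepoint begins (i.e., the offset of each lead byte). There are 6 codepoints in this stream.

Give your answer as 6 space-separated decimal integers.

Answer: 0 1 4 7 8 10

Derivation:
Byte[0]=3F: 1-byte ASCII. cp=U+003F
Byte[1]=E8: 3-byte lead, need 2 cont bytes. acc=0x8
Byte[2]=82: continuation. acc=(acc<<6)|0x02=0x202
Byte[3]=B7: continuation. acc=(acc<<6)|0x37=0x80B7
Completed: cp=U+80B7 (starts at byte 1)
Byte[4]=E1: 3-byte lead, need 2 cont bytes. acc=0x1
Byte[5]=9E: continuation. acc=(acc<<6)|0x1E=0x5E
Byte[6]=A7: continuation. acc=(acc<<6)|0x27=0x17A7
Completed: cp=U+17A7 (starts at byte 4)
Byte[7]=26: 1-byte ASCII. cp=U+0026
Byte[8]=C8: 2-byte lead, need 1 cont bytes. acc=0x8
Byte[9]=91: continuation. acc=(acc<<6)|0x11=0x211
Completed: cp=U+0211 (starts at byte 8)
Byte[10]=DA: 2-byte lead, need 1 cont bytes. acc=0x1A
Byte[11]=B3: continuation. acc=(acc<<6)|0x33=0x6B3
Completed: cp=U+06B3 (starts at byte 10)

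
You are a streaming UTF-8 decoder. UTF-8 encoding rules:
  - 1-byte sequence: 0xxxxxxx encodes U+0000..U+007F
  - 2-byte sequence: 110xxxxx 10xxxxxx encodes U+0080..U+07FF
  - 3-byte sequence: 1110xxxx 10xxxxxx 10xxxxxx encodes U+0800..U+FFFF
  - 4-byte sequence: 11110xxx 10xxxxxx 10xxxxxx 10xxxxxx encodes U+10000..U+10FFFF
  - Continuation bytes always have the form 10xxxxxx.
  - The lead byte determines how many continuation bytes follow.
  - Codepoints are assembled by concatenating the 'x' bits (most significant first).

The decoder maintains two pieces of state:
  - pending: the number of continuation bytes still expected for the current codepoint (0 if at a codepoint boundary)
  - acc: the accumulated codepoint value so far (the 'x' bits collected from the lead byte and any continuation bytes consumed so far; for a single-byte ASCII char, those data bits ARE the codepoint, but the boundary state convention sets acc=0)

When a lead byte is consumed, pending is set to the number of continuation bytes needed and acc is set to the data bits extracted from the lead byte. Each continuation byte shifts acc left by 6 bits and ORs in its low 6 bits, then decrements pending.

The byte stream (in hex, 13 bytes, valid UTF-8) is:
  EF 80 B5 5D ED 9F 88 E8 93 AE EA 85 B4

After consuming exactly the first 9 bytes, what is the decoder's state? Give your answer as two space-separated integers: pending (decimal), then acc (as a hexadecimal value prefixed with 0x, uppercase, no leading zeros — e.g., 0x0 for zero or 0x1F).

Answer: 1 0x213

Derivation:
Byte[0]=EF: 3-byte lead. pending=2, acc=0xF
Byte[1]=80: continuation. acc=(acc<<6)|0x00=0x3C0, pending=1
Byte[2]=B5: continuation. acc=(acc<<6)|0x35=0xF035, pending=0
Byte[3]=5D: 1-byte. pending=0, acc=0x0
Byte[4]=ED: 3-byte lead. pending=2, acc=0xD
Byte[5]=9F: continuation. acc=(acc<<6)|0x1F=0x35F, pending=1
Byte[6]=88: continuation. acc=(acc<<6)|0x08=0xD7C8, pending=0
Byte[7]=E8: 3-byte lead. pending=2, acc=0x8
Byte[8]=93: continuation. acc=(acc<<6)|0x13=0x213, pending=1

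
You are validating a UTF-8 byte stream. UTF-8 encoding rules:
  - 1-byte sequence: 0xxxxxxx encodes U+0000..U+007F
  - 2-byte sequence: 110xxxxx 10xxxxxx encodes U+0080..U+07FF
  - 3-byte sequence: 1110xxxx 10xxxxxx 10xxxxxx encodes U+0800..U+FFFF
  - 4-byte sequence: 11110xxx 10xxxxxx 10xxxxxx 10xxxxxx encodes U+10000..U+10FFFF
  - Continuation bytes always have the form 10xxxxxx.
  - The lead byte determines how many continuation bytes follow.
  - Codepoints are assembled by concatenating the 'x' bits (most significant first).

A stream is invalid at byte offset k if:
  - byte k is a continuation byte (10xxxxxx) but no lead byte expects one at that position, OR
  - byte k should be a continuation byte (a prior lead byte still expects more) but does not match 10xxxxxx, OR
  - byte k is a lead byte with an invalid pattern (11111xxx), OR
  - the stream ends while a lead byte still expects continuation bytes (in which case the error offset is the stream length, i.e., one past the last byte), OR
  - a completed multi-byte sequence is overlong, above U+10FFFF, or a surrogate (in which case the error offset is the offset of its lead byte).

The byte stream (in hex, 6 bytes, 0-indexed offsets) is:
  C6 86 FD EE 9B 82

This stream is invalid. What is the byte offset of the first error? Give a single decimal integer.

Byte[0]=C6: 2-byte lead, need 1 cont bytes. acc=0x6
Byte[1]=86: continuation. acc=(acc<<6)|0x06=0x186
Completed: cp=U+0186 (starts at byte 0)
Byte[2]=FD: INVALID lead byte (not 0xxx/110x/1110/11110)

Answer: 2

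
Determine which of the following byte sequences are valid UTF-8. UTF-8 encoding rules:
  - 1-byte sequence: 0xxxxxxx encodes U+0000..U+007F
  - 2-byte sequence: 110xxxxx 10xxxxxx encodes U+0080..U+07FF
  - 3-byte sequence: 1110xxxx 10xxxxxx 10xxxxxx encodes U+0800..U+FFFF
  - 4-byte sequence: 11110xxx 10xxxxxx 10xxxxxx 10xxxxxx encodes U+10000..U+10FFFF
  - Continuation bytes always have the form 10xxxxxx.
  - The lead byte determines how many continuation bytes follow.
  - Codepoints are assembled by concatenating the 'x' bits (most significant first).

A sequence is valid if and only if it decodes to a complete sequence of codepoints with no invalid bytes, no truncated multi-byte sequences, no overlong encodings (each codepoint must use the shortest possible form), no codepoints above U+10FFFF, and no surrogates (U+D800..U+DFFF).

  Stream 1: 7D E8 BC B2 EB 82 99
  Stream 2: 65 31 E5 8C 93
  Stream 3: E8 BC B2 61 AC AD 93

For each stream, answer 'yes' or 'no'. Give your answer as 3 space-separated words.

Stream 1: decodes cleanly. VALID
Stream 2: decodes cleanly. VALID
Stream 3: error at byte offset 4. INVALID

Answer: yes yes no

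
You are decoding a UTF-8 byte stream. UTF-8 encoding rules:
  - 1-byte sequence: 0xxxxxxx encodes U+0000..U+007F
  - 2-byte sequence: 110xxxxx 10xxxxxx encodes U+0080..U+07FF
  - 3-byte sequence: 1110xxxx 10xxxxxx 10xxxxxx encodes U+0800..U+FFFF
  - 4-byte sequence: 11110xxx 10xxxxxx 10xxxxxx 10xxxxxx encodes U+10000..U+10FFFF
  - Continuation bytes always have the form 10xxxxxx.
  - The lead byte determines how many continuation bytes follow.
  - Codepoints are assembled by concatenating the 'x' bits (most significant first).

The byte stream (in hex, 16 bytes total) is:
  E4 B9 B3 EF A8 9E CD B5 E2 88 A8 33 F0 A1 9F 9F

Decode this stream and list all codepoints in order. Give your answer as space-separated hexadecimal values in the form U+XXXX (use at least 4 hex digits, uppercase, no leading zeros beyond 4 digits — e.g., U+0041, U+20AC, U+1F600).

Answer: U+4E73 U+FA1E U+0375 U+2228 U+0033 U+217DF

Derivation:
Byte[0]=E4: 3-byte lead, need 2 cont bytes. acc=0x4
Byte[1]=B9: continuation. acc=(acc<<6)|0x39=0x139
Byte[2]=B3: continuation. acc=(acc<<6)|0x33=0x4E73
Completed: cp=U+4E73 (starts at byte 0)
Byte[3]=EF: 3-byte lead, need 2 cont bytes. acc=0xF
Byte[4]=A8: continuation. acc=(acc<<6)|0x28=0x3E8
Byte[5]=9E: continuation. acc=(acc<<6)|0x1E=0xFA1E
Completed: cp=U+FA1E (starts at byte 3)
Byte[6]=CD: 2-byte lead, need 1 cont bytes. acc=0xD
Byte[7]=B5: continuation. acc=(acc<<6)|0x35=0x375
Completed: cp=U+0375 (starts at byte 6)
Byte[8]=E2: 3-byte lead, need 2 cont bytes. acc=0x2
Byte[9]=88: continuation. acc=(acc<<6)|0x08=0x88
Byte[10]=A8: continuation. acc=(acc<<6)|0x28=0x2228
Completed: cp=U+2228 (starts at byte 8)
Byte[11]=33: 1-byte ASCII. cp=U+0033
Byte[12]=F0: 4-byte lead, need 3 cont bytes. acc=0x0
Byte[13]=A1: continuation. acc=(acc<<6)|0x21=0x21
Byte[14]=9F: continuation. acc=(acc<<6)|0x1F=0x85F
Byte[15]=9F: continuation. acc=(acc<<6)|0x1F=0x217DF
Completed: cp=U+217DF (starts at byte 12)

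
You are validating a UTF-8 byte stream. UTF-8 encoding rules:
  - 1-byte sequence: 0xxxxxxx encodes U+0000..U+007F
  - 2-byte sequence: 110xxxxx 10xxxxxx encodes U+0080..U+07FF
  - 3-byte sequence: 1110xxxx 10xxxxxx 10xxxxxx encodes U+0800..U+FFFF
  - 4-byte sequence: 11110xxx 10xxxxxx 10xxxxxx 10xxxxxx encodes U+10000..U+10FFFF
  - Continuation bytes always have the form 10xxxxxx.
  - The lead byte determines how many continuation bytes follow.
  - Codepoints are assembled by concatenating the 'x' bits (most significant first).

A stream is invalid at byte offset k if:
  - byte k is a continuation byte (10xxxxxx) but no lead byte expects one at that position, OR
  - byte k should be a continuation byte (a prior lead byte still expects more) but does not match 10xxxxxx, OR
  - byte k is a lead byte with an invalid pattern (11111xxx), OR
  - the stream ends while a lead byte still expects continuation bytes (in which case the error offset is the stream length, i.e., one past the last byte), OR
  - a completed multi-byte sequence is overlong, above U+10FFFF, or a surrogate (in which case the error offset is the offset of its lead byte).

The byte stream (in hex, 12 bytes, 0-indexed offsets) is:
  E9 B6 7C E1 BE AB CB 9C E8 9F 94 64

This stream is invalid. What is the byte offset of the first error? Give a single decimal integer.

Answer: 2

Derivation:
Byte[0]=E9: 3-byte lead, need 2 cont bytes. acc=0x9
Byte[1]=B6: continuation. acc=(acc<<6)|0x36=0x276
Byte[2]=7C: expected 10xxxxxx continuation. INVALID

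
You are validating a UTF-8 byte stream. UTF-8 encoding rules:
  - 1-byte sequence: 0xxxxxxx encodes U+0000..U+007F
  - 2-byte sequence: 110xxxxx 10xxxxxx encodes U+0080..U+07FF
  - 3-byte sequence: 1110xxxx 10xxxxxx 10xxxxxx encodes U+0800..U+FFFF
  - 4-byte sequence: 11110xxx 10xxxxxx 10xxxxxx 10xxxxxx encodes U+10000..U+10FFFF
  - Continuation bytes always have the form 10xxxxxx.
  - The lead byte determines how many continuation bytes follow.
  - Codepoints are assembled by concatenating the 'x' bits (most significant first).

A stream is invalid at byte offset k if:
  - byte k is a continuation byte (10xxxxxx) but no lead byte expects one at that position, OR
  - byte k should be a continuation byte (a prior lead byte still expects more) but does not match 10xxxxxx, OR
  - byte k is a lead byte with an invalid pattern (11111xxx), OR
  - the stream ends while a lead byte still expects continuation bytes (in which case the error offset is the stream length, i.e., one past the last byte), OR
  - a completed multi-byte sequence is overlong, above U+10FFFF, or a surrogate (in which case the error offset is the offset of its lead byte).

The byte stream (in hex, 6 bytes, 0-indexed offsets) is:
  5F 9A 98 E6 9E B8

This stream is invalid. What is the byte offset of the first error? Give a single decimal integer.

Byte[0]=5F: 1-byte ASCII. cp=U+005F
Byte[1]=9A: INVALID lead byte (not 0xxx/110x/1110/11110)

Answer: 1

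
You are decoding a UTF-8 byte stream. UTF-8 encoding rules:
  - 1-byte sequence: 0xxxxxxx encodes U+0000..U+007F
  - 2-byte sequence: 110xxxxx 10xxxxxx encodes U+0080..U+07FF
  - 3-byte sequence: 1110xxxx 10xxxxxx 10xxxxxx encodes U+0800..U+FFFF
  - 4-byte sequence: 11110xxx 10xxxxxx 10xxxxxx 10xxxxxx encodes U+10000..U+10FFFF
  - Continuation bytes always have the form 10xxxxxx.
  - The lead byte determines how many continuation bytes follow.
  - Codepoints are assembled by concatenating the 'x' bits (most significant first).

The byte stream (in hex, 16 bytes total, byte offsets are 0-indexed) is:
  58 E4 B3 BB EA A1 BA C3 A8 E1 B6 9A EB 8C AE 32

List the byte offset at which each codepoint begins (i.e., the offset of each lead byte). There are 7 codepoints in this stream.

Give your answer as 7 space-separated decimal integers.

Answer: 0 1 4 7 9 12 15

Derivation:
Byte[0]=58: 1-byte ASCII. cp=U+0058
Byte[1]=E4: 3-byte lead, need 2 cont bytes. acc=0x4
Byte[2]=B3: continuation. acc=(acc<<6)|0x33=0x133
Byte[3]=BB: continuation. acc=(acc<<6)|0x3B=0x4CFB
Completed: cp=U+4CFB (starts at byte 1)
Byte[4]=EA: 3-byte lead, need 2 cont bytes. acc=0xA
Byte[5]=A1: continuation. acc=(acc<<6)|0x21=0x2A1
Byte[6]=BA: continuation. acc=(acc<<6)|0x3A=0xA87A
Completed: cp=U+A87A (starts at byte 4)
Byte[7]=C3: 2-byte lead, need 1 cont bytes. acc=0x3
Byte[8]=A8: continuation. acc=(acc<<6)|0x28=0xE8
Completed: cp=U+00E8 (starts at byte 7)
Byte[9]=E1: 3-byte lead, need 2 cont bytes. acc=0x1
Byte[10]=B6: continuation. acc=(acc<<6)|0x36=0x76
Byte[11]=9A: continuation. acc=(acc<<6)|0x1A=0x1D9A
Completed: cp=U+1D9A (starts at byte 9)
Byte[12]=EB: 3-byte lead, need 2 cont bytes. acc=0xB
Byte[13]=8C: continuation. acc=(acc<<6)|0x0C=0x2CC
Byte[14]=AE: continuation. acc=(acc<<6)|0x2E=0xB32E
Completed: cp=U+B32E (starts at byte 12)
Byte[15]=32: 1-byte ASCII. cp=U+0032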